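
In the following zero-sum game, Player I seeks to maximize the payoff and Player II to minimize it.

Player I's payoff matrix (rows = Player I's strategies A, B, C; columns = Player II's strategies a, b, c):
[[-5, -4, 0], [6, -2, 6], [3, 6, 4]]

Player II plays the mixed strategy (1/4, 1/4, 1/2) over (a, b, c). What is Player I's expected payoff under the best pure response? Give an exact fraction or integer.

17/4

A: (-5)·(1/4) + (-4)·(1/4) + (0)·(1/2) = -9/4.
B: (6)·(1/4) + (-2)·(1/4) + (6)·(1/2) = 4.
C: (3)·(1/4) + (6)·(1/4) + (4)·(1/2) = 17/4.
The best pure response is C with expected payoff 17/4.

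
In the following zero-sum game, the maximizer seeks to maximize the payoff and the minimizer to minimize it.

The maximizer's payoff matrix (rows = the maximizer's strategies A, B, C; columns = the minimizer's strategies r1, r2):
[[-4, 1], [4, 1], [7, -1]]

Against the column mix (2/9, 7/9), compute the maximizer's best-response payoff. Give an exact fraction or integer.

A: (-4)·(2/9) + (1)·(7/9) = -1/9.
B: (4)·(2/9) + (1)·(7/9) = 5/3.
C: (7)·(2/9) + (-1)·(7/9) = 7/9.
The best pure response is B with expected payoff 5/3.

5/3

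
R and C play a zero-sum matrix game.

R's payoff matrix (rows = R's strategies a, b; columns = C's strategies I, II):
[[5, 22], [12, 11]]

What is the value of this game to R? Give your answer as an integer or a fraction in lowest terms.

209/18

Row minima are 5 and 11, so R's maximin is 11; column maxima are 12 and 22, so C's minimax is 12. These differ, so the equilibrium is in mixed strategies.
Let R play a with probability p. C is indifferent when 5p + 12(1−p) = 22p + 11(1−p), giving p = 1/18.
Let C play I with probability q. R is indifferent when 5q + 22(1−q) = 12q + 11(1−q), giving q = 11/18.
The value is 5·(11/18) + (22)·(7/18) = 209/18.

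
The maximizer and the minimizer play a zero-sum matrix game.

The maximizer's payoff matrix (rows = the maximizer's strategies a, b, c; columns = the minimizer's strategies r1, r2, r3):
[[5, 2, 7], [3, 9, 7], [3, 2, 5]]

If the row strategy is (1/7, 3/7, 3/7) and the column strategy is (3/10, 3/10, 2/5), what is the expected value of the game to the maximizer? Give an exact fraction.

173/35

Against (3/10, 3/10, 2/5), each row's expected payoff is a: 49/10; b: 32/5; c: 7/2.
Taking the (1/7, 3/7, 3/7)-weighted average: (1/7)·(49/10) + (3/7)·(32/5) + (3/7)·(7/2) = 173/35.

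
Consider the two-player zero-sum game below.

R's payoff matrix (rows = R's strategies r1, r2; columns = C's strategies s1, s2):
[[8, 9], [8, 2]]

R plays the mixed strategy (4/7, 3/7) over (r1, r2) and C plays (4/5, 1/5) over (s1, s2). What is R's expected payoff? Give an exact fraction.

Against (4/5, 1/5), each row's expected payoff is r1: 41/5; r2: 34/5.
Taking the (4/7, 3/7)-weighted average: (4/7)·(41/5) + (3/7)·(34/5) = 38/5.

38/5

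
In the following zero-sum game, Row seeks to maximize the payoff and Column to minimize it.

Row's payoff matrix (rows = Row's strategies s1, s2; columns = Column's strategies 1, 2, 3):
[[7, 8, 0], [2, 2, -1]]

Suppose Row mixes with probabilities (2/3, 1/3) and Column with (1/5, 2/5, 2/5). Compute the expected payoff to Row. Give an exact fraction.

10/3

Against (1/5, 2/5, 2/5), each row's expected payoff is s1: 23/5; s2: 4/5.
Taking the (2/3, 1/3)-weighted average: (2/3)·(23/5) + (1/3)·(4/5) = 10/3.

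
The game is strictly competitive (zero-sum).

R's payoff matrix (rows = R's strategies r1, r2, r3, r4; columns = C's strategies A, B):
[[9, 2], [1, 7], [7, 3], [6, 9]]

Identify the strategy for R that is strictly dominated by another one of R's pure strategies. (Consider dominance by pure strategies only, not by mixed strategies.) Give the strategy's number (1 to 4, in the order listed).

Compare r2 with r4: 6 > 1, 9 > 7.
So r4 strictly dominates r2 for R; r2 is strictly dominated.

2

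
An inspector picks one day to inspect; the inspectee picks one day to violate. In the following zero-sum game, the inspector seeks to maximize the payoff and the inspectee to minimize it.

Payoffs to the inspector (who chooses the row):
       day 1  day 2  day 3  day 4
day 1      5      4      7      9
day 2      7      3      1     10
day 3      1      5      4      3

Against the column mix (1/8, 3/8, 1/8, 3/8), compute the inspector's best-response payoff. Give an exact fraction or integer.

day 1: (5)·(1/8) + (4)·(3/8) + (7)·(1/8) + (9)·(3/8) = 51/8.
day 2: (7)·(1/8) + (3)·(3/8) + (1)·(1/8) + (10)·(3/8) = 47/8.
day 3: (1)·(1/8) + (5)·(3/8) + (4)·(1/8) + (3)·(3/8) = 29/8.
The best pure response is day 1 with expected payoff 51/8.

51/8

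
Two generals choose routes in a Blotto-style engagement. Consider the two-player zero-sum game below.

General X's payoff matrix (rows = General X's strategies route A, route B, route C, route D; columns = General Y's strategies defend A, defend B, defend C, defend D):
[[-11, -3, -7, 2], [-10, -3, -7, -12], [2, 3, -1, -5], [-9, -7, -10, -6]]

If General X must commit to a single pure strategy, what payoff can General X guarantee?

-5

The worst-case payoff for each row is route A: -11, route B: -12, route C: -5, route D: -10.
The best of these is -5.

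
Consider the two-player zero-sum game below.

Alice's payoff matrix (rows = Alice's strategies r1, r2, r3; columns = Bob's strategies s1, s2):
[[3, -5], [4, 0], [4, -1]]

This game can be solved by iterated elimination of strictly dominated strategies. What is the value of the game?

0

Column s1 is strictly dominated by s2 for Bob (-5<3, 0<4, -1<4); eliminate s1.
Row r1 is strictly dominated by row r2 (0>-5); eliminate r1.
Row r3 is strictly dominated by row r2 (0>-1); eliminate r3.
Only (r2, s2) remains, with payoff 0.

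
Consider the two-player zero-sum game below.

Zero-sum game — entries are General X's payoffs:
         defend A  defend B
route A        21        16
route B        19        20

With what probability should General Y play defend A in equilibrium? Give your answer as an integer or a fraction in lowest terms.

2/3

Row minima are 16 and 19, so General X's maximin is 19; column maxima are 21 and 20, so General Y's minimax is 20. These differ, so the equilibrium is in mixed strategies.
Let General Y play defend A with probability q. General X is indifferent when 21q + 16(1−q) = 19q + 20(1−q), giving q = 2/3.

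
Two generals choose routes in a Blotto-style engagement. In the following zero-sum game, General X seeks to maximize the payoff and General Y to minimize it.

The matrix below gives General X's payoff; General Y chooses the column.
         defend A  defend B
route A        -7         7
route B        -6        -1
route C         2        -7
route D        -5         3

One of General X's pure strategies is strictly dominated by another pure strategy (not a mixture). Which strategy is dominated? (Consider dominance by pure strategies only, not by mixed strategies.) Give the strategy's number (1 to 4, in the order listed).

2

Compare route B with route D: -5 > -6, 3 > -1.
So route D strictly dominates route B for General X; route B is strictly dominated.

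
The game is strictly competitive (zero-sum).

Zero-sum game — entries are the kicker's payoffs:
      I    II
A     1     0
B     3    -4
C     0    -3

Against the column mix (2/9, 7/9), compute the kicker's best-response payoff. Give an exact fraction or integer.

A: (1)·(2/9) + (0)·(7/9) = 2/9.
B: (3)·(2/9) + (-4)·(7/9) = -22/9.
C: (0)·(2/9) + (-3)·(7/9) = -7/3.
The best pure response is A with expected payoff 2/9.

2/9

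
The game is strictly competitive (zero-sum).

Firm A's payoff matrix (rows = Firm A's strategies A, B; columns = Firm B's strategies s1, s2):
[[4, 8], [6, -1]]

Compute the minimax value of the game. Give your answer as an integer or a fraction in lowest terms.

Row minima are 4 and -1, so Firm A's maximin is 4; column maxima are 6 and 8, so Firm B's minimax is 6. These differ, so the equilibrium is in mixed strategies.
Let Firm A play A with probability p. Firm B is indifferent when 4p + 6(1−p) = 8p − (1−p), giving p = 7/11.
Let Firm B play s1 with probability q. Firm A is indifferent when 4q + 8(1−q) = 6q − (1−q), giving q = 9/11.
The value is 4·(9/11) + (8)·(2/11) = 52/11.

52/11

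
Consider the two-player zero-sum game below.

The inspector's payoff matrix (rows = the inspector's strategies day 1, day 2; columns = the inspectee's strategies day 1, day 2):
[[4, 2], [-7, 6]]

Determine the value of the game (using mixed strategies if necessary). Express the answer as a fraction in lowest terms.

Row minima are 2 and -7, so the inspector's maximin is 2; column maxima are 4 and 6, so the inspectee's minimax is 4. These differ, so the equilibrium is in mixed strategies.
Let the inspector play day 1 with probability p. The inspectee is indifferent when 4p − 7(1−p) = 2p + 6(1−p), giving p = 13/15.
Let the inspectee play day 1 with probability q. The inspector is indifferent when 4q + 2(1−q) = −7q + 6(1−q), giving q = 4/15.
The value is 4·(4/15) + (2)·(11/15) = 38/15.

38/15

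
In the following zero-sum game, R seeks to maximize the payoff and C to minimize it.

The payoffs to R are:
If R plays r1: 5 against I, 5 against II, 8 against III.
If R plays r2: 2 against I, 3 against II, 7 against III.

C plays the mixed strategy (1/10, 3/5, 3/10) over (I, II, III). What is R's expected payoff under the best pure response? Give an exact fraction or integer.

59/10

r1: (5)·(1/10) + (5)·(3/5) + (8)·(3/10) = 59/10.
r2: (2)·(1/10) + (3)·(3/5) + (7)·(3/10) = 41/10.
The best pure response is r1 with expected payoff 59/10.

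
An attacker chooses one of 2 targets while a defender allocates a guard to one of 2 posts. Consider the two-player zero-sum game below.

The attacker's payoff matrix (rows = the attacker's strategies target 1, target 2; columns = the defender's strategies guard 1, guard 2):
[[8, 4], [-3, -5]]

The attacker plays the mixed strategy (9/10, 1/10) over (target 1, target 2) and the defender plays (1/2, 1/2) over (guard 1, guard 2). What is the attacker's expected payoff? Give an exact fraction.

Against (1/2, 1/2), each row's expected payoff is target 1: 6; target 2: -4.
Taking the (9/10, 1/10)-weighted average: (9/10)·(6) + (1/10)·(-4) = 5.

5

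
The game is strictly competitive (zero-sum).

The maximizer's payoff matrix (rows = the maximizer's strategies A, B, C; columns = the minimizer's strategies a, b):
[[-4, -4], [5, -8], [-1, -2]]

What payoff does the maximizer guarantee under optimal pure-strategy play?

Row minima: -4, -8, -2 → the maximizer's maximin is -2.
Column maxima: 5, -2 → the minimizer's minimax is -2.
They coincide at (C, b), so the value is -2.

-2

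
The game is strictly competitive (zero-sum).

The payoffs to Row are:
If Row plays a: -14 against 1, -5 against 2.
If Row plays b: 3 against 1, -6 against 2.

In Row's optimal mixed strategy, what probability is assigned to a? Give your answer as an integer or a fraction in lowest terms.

1/2

Row minima are -14 and -6, so Row's maximin is -6; column maxima are 3 and -5, so Column's minimax is -5. These differ, so the equilibrium is in mixed strategies.
Let Row play a with probability p. Column is indifferent when −14p + 3(1−p) = −5p − 6(1−p), giving p = 1/2.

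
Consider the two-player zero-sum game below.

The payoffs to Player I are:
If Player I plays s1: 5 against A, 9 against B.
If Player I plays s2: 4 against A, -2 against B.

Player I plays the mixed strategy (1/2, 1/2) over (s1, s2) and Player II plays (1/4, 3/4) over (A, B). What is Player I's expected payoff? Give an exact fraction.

Against (1/4, 3/4), each row's expected payoff is s1: 8; s2: -1/2.
Taking the (1/2, 1/2)-weighted average: (1/2)·(8) + (1/2)·(-1/2) = 15/4.

15/4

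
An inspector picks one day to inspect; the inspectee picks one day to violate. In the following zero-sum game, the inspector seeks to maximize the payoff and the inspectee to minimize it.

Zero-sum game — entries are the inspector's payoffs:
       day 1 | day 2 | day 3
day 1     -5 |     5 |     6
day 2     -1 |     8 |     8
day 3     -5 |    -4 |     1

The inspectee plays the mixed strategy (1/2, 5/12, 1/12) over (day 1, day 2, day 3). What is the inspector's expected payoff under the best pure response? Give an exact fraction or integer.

day 1: (-5)·(1/2) + (5)·(5/12) + (6)·(1/12) = 1/12.
day 2: (-1)·(1/2) + (8)·(5/12) + (8)·(1/12) = 7/2.
day 3: (-5)·(1/2) + (-4)·(5/12) + (1)·(1/12) = -49/12.
The best pure response is day 2 with expected payoff 7/2.

7/2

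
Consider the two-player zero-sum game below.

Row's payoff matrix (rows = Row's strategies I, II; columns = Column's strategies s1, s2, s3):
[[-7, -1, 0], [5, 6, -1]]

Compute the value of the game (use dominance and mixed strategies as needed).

-7/13

Column s2 is strictly dominated by s1 for Column (it gives Row more in every row).
The remaining 2×2 game on (I, II) × (s1, s3) has no saddle point. Let Row play I with probability p; indifference gives −7p + 5(1−p) = −(1−p), so p = 6/13.
Similarly Column's optimal q on s1 is 1/13, and the value is -7·(1/13) + (0)·(12/13) = -7/13.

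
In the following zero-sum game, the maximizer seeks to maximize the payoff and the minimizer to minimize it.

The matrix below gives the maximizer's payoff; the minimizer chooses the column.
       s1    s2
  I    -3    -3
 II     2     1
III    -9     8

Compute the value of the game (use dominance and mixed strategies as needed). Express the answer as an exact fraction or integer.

Row I is strictly dominated by row II, so the maximizer never plays it.
The remaining 2×2 game on (II, III) × (s1, s2) has no saddle point. Let the maximizer play II with probability p; indifference gives 2p − 9(1−p) = p + 8(1−p), so p = 17/18.
Similarly the minimizer's optimal q on s1 is 7/18, and the value is 2·(7/18) + (1)·(11/18) = 25/18.

25/18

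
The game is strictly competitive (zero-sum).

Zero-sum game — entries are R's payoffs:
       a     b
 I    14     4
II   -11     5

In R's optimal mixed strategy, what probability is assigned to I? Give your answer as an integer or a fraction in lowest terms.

Row minima are 4 and -11, so R's maximin is 4; column maxima are 14 and 5, so C's minimax is 5. These differ, so the equilibrium is in mixed strategies.
Let R play I with probability p. C is indifferent when 14p − 11(1−p) = 4p + 5(1−p), giving p = 8/13.

8/13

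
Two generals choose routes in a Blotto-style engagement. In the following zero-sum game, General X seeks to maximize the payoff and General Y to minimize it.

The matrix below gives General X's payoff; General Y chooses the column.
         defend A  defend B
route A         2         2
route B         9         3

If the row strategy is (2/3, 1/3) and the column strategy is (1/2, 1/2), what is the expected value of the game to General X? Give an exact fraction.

10/3

Against (1/2, 1/2), each row's expected payoff is route A: 2; route B: 6.
Taking the (2/3, 1/3)-weighted average: (2/3)·(2) + (1/3)·(6) = 10/3.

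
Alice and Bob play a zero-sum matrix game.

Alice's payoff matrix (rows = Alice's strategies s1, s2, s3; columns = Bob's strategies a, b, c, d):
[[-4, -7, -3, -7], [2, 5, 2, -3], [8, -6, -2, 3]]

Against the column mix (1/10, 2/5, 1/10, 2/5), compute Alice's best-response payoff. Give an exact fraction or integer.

s1: (-4)·(1/10) + (-7)·(2/5) + (-3)·(1/10) + (-7)·(2/5) = -63/10.
s2: (2)·(1/10) + (5)·(2/5) + (2)·(1/10) + (-3)·(2/5) = 6/5.
s3: (8)·(1/10) + (-6)·(2/5) + (-2)·(1/10) + (3)·(2/5) = -3/5.
The best pure response is s2 with expected payoff 6/5.

6/5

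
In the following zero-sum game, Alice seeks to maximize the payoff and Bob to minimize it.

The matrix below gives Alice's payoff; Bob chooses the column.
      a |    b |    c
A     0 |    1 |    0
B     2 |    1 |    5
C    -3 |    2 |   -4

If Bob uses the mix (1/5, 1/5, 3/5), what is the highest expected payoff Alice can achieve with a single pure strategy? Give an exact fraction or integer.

A: (0)·(1/5) + (1)·(1/5) + (0)·(3/5) = 1/5.
B: (2)·(1/5) + (1)·(1/5) + (5)·(3/5) = 18/5.
C: (-3)·(1/5) + (2)·(1/5) + (-4)·(3/5) = -13/5.
The best pure response is B with expected payoff 18/5.

18/5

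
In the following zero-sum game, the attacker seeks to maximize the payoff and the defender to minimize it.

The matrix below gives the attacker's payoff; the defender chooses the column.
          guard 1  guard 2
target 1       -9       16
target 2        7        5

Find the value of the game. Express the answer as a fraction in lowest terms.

Row minima are -9 and 5, so the attacker's maximin is 5; column maxima are 7 and 16, so the defender's minimax is 7. These differ, so the equilibrium is in mixed strategies.
Let the attacker play target 1 with probability p. The defender is indifferent when −9p + 7(1−p) = 16p + 5(1−p), giving p = 2/27.
Let the defender play guard 1 with probability q. The attacker is indifferent when −9q + 16(1−q) = 7q + 5(1−q), giving q = 11/27.
The value is -9·(11/27) + (16)·(16/27) = 157/27.

157/27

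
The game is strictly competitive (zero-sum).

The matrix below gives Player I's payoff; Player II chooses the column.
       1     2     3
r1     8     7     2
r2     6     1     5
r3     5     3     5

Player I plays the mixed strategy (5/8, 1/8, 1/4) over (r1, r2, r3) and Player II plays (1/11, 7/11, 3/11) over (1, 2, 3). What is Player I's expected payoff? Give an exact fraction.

Against (1/11, 7/11, 3/11), each row's expected payoff is r1: 63/11; r2: 28/11; r3: 41/11.
Taking the (5/8, 1/8, 1/4)-weighted average: (5/8)·(63/11) + (1/8)·(28/11) + (1/4)·(41/11) = 425/88.

425/88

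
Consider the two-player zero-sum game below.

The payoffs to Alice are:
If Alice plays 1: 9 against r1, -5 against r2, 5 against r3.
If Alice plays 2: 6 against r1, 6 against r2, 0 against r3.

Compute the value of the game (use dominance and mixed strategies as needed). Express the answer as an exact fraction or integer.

15/8

Column r1 is strictly dominated by r3 for Bob (it gives Alice more in every row).
The remaining 2×2 game on (1, 2) × (r2, r3) has no saddle point. Let Alice play 1 with probability p; indifference gives −5p + 6(1−p) = 5p, so p = 3/8.
Similarly Bob's optimal q on r2 is 5/16, and the value is -5·(5/16) + (5)·(11/16) = 15/8.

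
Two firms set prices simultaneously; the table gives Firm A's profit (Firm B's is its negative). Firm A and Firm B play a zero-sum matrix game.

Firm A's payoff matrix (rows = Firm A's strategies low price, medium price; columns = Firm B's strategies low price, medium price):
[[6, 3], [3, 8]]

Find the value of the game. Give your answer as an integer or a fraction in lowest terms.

39/8

Row minima are 3 and 3, so Firm A's maximin is 3; column maxima are 6 and 8, so Firm B's minimax is 6. These differ, so the equilibrium is in mixed strategies.
Let Firm A play low price with probability p. Firm B is indifferent when 6p + 3(1−p) = 3p + 8(1−p), giving p = 5/8.
Let Firm B play low price with probability q. Firm A is indifferent when 6q + 3(1−q) = 3q + 8(1−q), giving q = 5/8.
The value is 6·(5/8) + (3)·(3/8) = 39/8.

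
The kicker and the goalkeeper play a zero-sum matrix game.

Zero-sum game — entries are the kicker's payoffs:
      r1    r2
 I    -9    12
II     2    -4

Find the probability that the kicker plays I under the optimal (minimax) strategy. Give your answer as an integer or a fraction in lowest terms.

2/9

Row minima are -9 and -4, so the kicker's maximin is -4; column maxima are 2 and 12, so the goalkeeper's minimax is 2. These differ, so the equilibrium is in mixed strategies.
Let the kicker play I with probability p. The goalkeeper is indifferent when −9p + 2(1−p) = 12p − 4(1−p), giving p = 2/9.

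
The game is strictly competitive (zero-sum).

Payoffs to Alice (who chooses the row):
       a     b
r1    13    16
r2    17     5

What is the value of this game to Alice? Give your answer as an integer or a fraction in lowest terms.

69/5

Row minima are 13 and 5, so Alice's maximin is 13; column maxima are 17 and 16, so Bob's minimax is 16. These differ, so the equilibrium is in mixed strategies.
Let Alice play r1 with probability p. Bob is indifferent when 13p + 17(1−p) = 16p + 5(1−p), giving p = 4/5.
Let Bob play a with probability q. Alice is indifferent when 13q + 16(1−q) = 17q + 5(1−q), giving q = 11/15.
The value is 13·(11/15) + (16)·(4/15) = 69/5.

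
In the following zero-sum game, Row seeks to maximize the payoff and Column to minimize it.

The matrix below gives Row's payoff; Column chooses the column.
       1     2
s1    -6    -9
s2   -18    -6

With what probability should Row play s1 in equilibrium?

Row minima are -9 and -18, so Row's maximin is -9; column maxima are -6 and -6, so Column's minimax is -6. These differ, so the equilibrium is in mixed strategies.
Let Row play s1 with probability p. Column is indifferent when −6p − 18(1−p) = −9p − 6(1−p), giving p = 4/5.

4/5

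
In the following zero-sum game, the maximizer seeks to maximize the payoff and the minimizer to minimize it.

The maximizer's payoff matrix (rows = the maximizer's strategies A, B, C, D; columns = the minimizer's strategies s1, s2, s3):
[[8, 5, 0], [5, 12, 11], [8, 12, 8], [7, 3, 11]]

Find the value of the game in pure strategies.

8

Row minima: 0, 5, 8, 3 → the maximizer's maximin is 8.
Column maxima: 8, 12, 11 → the minimizer's minimax is 8.
They coincide at (C, s1), so the value is 8.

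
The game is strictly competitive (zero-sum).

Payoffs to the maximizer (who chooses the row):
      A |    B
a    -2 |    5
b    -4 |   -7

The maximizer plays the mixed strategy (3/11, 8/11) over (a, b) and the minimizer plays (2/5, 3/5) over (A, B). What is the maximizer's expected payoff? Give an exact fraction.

-199/55

Against (2/5, 3/5), each row's expected payoff is a: 11/5; b: -29/5.
Taking the (3/11, 8/11)-weighted average: (3/11)·(11/5) + (8/11)·(-29/5) = -199/55.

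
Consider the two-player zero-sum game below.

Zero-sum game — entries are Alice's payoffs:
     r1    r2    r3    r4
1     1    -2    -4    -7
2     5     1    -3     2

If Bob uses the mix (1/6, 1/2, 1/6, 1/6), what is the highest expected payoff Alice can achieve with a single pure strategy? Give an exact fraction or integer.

1: (1)·(1/6) + (-2)·(1/2) + (-4)·(1/6) + (-7)·(1/6) = -8/3.
2: (5)·(1/6) + (1)·(1/2) + (-3)·(1/6) + (2)·(1/6) = 7/6.
The best pure response is 2 with expected payoff 7/6.

7/6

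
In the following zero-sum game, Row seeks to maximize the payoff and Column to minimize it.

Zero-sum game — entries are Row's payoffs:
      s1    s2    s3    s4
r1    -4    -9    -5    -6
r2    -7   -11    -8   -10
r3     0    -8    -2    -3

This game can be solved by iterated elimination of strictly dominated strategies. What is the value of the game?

Row r2 is strictly dominated by row r1 (-4>-7, -9>-11, -5>-8, -6>-10); eliminate r2.
Row r1 is strictly dominated by row r3 (0>-4, -8>-9, -2>-5, -3>-6); eliminate r1.
Column s4 is strictly dominated by s2 for Column (-8<-3); eliminate s4.
Column s1 is strictly dominated by s2 for Column (-8<0); eliminate s1.
Column s3 is strictly dominated by s2 for Column (-8<-2); eliminate s3.
Only (r3, s2) remains, with payoff -8.

-8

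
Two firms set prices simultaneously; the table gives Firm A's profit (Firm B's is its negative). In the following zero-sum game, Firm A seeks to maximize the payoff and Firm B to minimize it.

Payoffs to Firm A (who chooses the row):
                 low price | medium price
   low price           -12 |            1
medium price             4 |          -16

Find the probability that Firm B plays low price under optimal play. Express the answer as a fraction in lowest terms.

17/33

Row minima are -12 and -16, so Firm A's maximin is -12; column maxima are 4 and 1, so Firm B's minimax is 1. These differ, so the equilibrium is in mixed strategies.
Let Firm B play low price with probability q. Firm A is indifferent when −12q + (1−q) = 4q − 16(1−q), giving q = 17/33.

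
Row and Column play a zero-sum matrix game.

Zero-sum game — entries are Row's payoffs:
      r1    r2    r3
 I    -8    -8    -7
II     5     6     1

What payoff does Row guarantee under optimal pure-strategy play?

Row minima: -8, 1 → Row's maximin is 1.
Column maxima: 5, 6, 1 → Column's minimax is 1.
They coincide at (II, r3), so the value is 1.

1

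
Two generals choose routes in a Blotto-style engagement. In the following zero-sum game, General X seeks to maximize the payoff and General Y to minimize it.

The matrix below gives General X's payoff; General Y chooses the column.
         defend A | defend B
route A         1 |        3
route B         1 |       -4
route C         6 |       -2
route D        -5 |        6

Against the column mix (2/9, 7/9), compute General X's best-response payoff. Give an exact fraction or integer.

route A: (1)·(2/9) + (3)·(7/9) = 23/9.
route B: (1)·(2/9) + (-4)·(7/9) = -26/9.
route C: (6)·(2/9) + (-2)·(7/9) = -2/9.
route D: (-5)·(2/9) + (6)·(7/9) = 32/9.
The best pure response is route D with expected payoff 32/9.

32/9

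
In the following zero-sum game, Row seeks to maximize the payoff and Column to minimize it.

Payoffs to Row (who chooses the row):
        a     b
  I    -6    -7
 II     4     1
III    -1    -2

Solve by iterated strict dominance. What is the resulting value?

1

Column a is strictly dominated by b for Column (-7<-6, 1<4, -2<-1); eliminate a.
Row I is strictly dominated by row II (1>-7); eliminate I.
Row III is strictly dominated by row II (1>-2); eliminate III.
Only (II, b) remains, with payoff 1.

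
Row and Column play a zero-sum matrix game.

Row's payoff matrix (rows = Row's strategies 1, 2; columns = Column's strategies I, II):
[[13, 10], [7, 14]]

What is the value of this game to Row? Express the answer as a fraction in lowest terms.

Row minima are 10 and 7, so Row's maximin is 10; column maxima are 13 and 14, so Column's minimax is 13. These differ, so the equilibrium is in mixed strategies.
Let Row play 1 with probability p. Column is indifferent when 13p + 7(1−p) = 10p + 14(1−p), giving p = 7/10.
Let Column play I with probability q. Row is indifferent when 13q + 10(1−q) = 7q + 14(1−q), giving q = 2/5.
The value is 13·(2/5) + (10)·(3/5) = 56/5.

56/5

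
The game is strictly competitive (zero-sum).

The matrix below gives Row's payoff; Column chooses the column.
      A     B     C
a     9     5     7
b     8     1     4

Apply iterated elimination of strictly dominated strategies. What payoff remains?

Column A is strictly dominated by B for Column (5<9, 1<8); eliminate A.
Row b is strictly dominated by row a (5>1, 7>4); eliminate b.
Column C is strictly dominated by B for Column (5<7); eliminate C.
Only (a, B) remains, with payoff 5.

5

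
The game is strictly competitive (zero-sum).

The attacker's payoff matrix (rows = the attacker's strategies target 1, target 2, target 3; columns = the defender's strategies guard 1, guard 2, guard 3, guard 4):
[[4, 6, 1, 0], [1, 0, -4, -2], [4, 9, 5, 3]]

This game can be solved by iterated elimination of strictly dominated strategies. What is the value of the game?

Column guard 2 is strictly dominated by guard 3 for the defender (1<6, -4<0, 5<9); eliminate guard 2.
Row target 2 is strictly dominated by row target 1 (4>1, 1>-4, 0>-2); eliminate target 2.
Column guard 1 is strictly dominated by guard 4 for the defender (0<4, 3<4); eliminate guard 1.
Column guard 3 is strictly dominated by guard 4 for the defender (0<1, 3<5); eliminate guard 3.
Row target 1 is strictly dominated by row target 3 (3>0); eliminate target 1.
Only (target 3, guard 4) remains, with payoff 3.

3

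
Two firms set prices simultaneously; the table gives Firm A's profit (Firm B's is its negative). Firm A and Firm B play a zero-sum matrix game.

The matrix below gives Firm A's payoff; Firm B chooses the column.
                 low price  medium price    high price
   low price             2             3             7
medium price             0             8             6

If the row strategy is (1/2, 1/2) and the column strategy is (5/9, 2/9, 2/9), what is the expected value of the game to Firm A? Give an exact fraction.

Against (5/9, 2/9, 2/9), each row's expected payoff is low price: 10/3; medium price: 28/9.
Taking the (1/2, 1/2)-weighted average: (1/2)·(10/3) + (1/2)·(28/9) = 29/9.

29/9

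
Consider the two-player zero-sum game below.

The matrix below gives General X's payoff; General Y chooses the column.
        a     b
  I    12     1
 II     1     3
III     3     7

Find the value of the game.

Row II is strictly dominated by row III, so General X never plays it.
The remaining 2×2 game on (I, III) × (a, b) has no saddle point. Let General X play I with probability p; indifference gives 12p + 3(1−p) = p + 7(1−p), so p = 4/15.
Similarly General Y's optimal q on a is 2/5, and the value is 12·(2/5) + (1)·(3/5) = 27/5.

27/5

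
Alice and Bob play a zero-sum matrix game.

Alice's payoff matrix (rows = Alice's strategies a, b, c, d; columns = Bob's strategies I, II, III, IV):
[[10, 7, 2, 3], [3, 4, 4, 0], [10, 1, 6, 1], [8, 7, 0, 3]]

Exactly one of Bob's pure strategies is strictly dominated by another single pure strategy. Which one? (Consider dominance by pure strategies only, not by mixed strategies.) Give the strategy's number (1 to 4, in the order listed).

Bob prefers columns that give Alice less. Compare I with IV: 3 < 10, 0 < 3, 1 < 10, 3 < 8.
So IV strictly dominates I for Bob; I is strictly dominated.

1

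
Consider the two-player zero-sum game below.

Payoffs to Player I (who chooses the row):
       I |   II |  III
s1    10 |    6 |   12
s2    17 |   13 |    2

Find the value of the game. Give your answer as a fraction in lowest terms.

Column I is strictly dominated by II for Player II (it gives Player I more in every row).
The remaining 2×2 game on (s1, s2) × (II, III) has no saddle point. Let Player I play s1 with probability p; indifference gives 6p + 13(1−p) = 12p + 2(1−p), so p = 11/17.
Similarly Player II's optimal q on II is 10/17, and the value is 6·(10/17) + (12)·(7/17) = 144/17.

144/17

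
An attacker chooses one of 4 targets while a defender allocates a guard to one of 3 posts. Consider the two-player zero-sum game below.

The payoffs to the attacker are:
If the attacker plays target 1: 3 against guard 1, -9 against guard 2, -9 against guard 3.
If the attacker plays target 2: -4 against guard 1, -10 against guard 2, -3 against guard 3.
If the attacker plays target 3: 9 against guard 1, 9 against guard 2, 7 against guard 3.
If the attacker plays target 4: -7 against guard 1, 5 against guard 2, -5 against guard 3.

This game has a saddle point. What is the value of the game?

7

Row minima: -9, -10, 7, -7 → the attacker's maximin is 7.
Column maxima: 9, 9, 7 → the defender's minimax is 7.
They coincide at (target 3, guard 3), so the value is 7.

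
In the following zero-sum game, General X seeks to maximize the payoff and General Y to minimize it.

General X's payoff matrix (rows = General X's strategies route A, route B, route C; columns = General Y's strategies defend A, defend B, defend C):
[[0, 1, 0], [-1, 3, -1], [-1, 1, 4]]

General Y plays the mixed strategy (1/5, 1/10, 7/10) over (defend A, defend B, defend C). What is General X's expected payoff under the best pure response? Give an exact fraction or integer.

27/10

route A: (0)·(1/5) + (1)·(1/10) + (0)·(7/10) = 1/10.
route B: (-1)·(1/5) + (3)·(1/10) + (-1)·(7/10) = -3/5.
route C: (-1)·(1/5) + (1)·(1/10) + (4)·(7/10) = 27/10.
The best pure response is route C with expected payoff 27/10.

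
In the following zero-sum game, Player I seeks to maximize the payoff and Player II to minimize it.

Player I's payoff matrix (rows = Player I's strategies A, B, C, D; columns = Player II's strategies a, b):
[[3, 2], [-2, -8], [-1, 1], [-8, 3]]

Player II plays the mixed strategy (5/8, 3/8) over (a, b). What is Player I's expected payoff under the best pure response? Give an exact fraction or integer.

A: (3)·(5/8) + (2)·(3/8) = 21/8.
B: (-2)·(5/8) + (-8)·(3/8) = -17/4.
C: (-1)·(5/8) + (1)·(3/8) = -1/4.
D: (-8)·(5/8) + (3)·(3/8) = -31/8.
The best pure response is A with expected payoff 21/8.

21/8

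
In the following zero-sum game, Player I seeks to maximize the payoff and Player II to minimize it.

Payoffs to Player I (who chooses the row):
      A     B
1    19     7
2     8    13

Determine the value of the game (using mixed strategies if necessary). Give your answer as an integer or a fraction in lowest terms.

Row minima are 7 and 8, so Player I's maximin is 8; column maxima are 19 and 13, so Player II's minimax is 13. These differ, so the equilibrium is in mixed strategies.
Let Player I play 1 with probability p. Player II is indifferent when 19p + 8(1−p) = 7p + 13(1−p), giving p = 5/17.
Let Player II play A with probability q. Player I is indifferent when 19q + 7(1−q) = 8q + 13(1−q), giving q = 6/17.
The value is 19·(6/17) + (7)·(11/17) = 191/17.

191/17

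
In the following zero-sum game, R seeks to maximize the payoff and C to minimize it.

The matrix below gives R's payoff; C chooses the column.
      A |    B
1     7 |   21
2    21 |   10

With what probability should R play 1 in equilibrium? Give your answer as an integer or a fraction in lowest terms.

Row minima are 7 and 10, so R's maximin is 10; column maxima are 21 and 21, so C's minimax is 21. These differ, so the equilibrium is in mixed strategies.
Let R play 1 with probability p. C is indifferent when 7p + 21(1−p) = 21p + 10(1−p), giving p = 11/25.

11/25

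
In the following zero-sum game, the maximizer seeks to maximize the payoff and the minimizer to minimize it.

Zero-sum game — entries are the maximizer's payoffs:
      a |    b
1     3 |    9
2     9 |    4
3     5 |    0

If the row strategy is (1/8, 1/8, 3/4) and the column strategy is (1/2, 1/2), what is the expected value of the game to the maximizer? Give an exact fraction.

Against (1/2, 1/2), each row's expected payoff is 1: 6; 2: 13/2; 3: 5/2.
Taking the (1/8, 1/8, 3/4)-weighted average: (1/8)·(6) + (1/8)·(13/2) + (3/4)·(5/2) = 55/16.

55/16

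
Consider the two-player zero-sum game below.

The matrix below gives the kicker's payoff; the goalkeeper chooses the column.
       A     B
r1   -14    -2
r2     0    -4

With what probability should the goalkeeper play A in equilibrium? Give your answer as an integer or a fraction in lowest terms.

1/8

Row minima are -14 and -4, so the kicker's maximin is -4; column maxima are 0 and -2, so the goalkeeper's minimax is -2. These differ, so the equilibrium is in mixed strategies.
Let the goalkeeper play A with probability q. The kicker is indifferent when −14q − 2(1−q) = −4(1−q), giving q = 1/8.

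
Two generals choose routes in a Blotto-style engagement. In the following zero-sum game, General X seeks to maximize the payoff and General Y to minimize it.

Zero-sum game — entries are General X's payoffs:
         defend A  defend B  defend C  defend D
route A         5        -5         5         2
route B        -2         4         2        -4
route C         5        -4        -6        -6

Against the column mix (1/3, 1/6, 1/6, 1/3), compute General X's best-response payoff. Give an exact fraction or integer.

route A: (5)·(1/3) + (-5)·(1/6) + (5)·(1/6) + (2)·(1/3) = 7/3.
route B: (-2)·(1/3) + (4)·(1/6) + (2)·(1/6) + (-4)·(1/3) = -1.
route C: (5)·(1/3) + (-4)·(1/6) + (-6)·(1/6) + (-6)·(1/3) = -2.
The best pure response is route A with expected payoff 7/3.

7/3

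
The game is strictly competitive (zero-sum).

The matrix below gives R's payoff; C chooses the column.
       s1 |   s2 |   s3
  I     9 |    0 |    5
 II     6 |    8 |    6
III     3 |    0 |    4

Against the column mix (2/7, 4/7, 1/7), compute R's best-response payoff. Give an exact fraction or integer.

50/7

I: (9)·(2/7) + (0)·(4/7) + (5)·(1/7) = 23/7.
II: (6)·(2/7) + (8)·(4/7) + (6)·(1/7) = 50/7.
III: (3)·(2/7) + (0)·(4/7) + (4)·(1/7) = 10/7.
The best pure response is II with expected payoff 50/7.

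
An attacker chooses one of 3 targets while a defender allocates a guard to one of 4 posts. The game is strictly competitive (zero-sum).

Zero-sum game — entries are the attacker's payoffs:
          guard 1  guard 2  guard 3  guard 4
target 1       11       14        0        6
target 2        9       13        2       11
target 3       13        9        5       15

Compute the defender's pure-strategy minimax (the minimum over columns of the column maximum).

The worst case (largest entry) in each column is guard 1: 13, guard 2: 14, guard 3: 5, guard 4: 15.
The best (smallest) of these is 5.

5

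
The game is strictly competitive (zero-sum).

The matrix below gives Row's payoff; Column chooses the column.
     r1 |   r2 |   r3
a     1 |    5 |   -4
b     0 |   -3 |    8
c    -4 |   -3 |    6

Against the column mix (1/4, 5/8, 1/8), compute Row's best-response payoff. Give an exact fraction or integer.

23/8

a: (1)·(1/4) + (5)·(5/8) + (-4)·(1/8) = 23/8.
b: (0)·(1/4) + (-3)·(5/8) + (8)·(1/8) = -7/8.
c: (-4)·(1/4) + (-3)·(5/8) + (6)·(1/8) = -17/8.
The best pure response is a with expected payoff 23/8.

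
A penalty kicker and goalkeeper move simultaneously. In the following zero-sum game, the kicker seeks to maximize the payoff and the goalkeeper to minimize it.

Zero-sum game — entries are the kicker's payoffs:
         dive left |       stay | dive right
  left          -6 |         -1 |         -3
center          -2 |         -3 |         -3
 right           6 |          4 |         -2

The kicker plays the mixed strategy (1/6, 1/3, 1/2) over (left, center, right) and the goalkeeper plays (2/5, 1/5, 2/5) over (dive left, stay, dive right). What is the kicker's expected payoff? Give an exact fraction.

Against (2/5, 1/5, 2/5), each row's expected payoff is left: -19/5; center: -13/5; right: 12/5.
Taking the (1/6, 1/3, 1/2)-weighted average: (1/6)·(-19/5) + (1/3)·(-13/5) + (1/2)·(12/5) = -3/10.

-3/10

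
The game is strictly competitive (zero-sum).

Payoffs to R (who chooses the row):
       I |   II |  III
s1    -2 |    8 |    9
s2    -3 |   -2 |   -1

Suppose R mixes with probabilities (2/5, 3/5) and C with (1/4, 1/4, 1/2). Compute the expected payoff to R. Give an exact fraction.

Against (1/4, 1/4, 1/2), each row's expected payoff is s1: 6; s2: -7/4.
Taking the (2/5, 3/5)-weighted average: (2/5)·(6) + (3/5)·(-7/4) = 27/20.

27/20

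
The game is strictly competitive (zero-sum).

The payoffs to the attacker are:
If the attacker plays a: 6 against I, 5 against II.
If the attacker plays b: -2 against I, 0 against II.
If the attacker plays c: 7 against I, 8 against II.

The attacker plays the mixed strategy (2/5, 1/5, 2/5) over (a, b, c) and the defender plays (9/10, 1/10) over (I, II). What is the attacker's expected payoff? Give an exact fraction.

Against (9/10, 1/10), each row's expected payoff is a: 59/10; b: -9/5; c: 71/10.
Taking the (2/5, 1/5, 2/5)-weighted average: (2/5)·(59/10) + (1/5)·(-9/5) + (2/5)·(71/10) = 121/25.

121/25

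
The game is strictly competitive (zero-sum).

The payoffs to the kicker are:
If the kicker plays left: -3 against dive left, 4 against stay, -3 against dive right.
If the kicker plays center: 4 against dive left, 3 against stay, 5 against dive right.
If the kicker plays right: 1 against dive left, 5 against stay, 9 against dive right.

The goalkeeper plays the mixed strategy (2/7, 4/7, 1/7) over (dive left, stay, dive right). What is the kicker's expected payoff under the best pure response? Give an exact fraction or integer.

31/7

left: (-3)·(2/7) + (4)·(4/7) + (-3)·(1/7) = 1.
center: (4)·(2/7) + (3)·(4/7) + (5)·(1/7) = 25/7.
right: (1)·(2/7) + (5)·(4/7) + (9)·(1/7) = 31/7.
The best pure response is right with expected payoff 31/7.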